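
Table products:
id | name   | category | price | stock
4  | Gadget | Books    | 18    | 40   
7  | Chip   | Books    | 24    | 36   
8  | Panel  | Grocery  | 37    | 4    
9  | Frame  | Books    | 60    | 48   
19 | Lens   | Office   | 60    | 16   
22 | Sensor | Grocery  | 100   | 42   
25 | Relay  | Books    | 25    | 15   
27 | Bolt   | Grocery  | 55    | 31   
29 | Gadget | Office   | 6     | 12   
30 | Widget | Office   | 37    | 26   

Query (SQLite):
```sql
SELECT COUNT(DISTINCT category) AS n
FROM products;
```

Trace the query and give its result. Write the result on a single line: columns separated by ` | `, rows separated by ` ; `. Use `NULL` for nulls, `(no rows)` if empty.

3

Count distinct non-NULL category values.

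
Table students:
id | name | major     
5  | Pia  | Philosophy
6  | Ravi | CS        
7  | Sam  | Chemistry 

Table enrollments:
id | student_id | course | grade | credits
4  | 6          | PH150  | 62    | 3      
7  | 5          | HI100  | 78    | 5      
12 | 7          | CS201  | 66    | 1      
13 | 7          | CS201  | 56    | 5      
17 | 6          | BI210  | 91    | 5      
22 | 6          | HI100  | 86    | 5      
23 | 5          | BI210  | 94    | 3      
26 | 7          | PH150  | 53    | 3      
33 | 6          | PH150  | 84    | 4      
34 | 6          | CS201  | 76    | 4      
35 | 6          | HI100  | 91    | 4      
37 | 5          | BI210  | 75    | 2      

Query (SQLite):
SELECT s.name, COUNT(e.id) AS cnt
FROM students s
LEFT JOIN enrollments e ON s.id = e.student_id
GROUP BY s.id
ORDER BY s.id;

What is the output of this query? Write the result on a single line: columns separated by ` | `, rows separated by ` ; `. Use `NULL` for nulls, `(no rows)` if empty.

Pia | 3 ; Ravi | 6 ; Sam | 3

LEFT JOIN keeps every students row; unmatched ones get NULL for enrollments columns.
Group by students.id and compute COUNT(e.id). COUNT(col) of an all-NULL group is 0.
  5: ids {7, 23, 37} → COUNT(e.id)=3
  6: ids {4, 17, 22, 33, 34, 35} → COUNT(e.id)=6
  7: ids {12, 13, 26} → COUNT(e.id)=3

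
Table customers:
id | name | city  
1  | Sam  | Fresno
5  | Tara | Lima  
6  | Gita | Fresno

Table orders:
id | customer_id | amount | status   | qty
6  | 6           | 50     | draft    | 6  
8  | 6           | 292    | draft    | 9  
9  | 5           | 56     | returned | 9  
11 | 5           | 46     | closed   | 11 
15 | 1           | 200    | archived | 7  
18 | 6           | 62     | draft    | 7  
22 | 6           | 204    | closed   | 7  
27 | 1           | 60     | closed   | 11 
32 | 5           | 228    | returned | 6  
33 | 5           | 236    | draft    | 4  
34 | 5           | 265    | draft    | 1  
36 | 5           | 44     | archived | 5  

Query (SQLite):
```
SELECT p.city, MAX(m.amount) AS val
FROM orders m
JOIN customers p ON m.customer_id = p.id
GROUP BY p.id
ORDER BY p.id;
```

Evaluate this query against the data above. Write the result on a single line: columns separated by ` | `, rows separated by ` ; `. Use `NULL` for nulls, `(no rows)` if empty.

Join each orders row to its customers via customer_id.
Group joined rows by customers.id; compute MAX(m.amount) per group.
  1: ids {15, 27} → MAX(m.amount)=200
  5: ids {9, 11, 32, 33, 34, 36} → MAX(m.amount)=265
  6: ids {6, 8, 18, 22} → MAX(m.amount)=292

Fresno | 200 ; Lima | 265 ; Fresno | 292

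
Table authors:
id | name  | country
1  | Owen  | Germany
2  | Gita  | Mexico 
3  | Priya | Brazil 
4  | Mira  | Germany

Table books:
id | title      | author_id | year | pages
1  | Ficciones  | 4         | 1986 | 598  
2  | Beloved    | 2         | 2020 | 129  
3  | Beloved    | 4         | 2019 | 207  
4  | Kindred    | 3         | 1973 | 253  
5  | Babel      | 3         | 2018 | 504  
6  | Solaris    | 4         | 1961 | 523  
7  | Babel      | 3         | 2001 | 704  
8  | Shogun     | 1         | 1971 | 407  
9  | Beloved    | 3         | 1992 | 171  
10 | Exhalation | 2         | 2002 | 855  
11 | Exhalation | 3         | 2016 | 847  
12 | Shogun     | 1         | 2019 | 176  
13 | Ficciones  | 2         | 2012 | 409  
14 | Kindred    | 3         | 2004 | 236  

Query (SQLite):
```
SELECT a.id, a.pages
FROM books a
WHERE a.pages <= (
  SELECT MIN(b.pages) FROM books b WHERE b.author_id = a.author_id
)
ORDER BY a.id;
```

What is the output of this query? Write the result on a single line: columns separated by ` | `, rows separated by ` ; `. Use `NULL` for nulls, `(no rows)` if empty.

2 | 129 ; 3 | 207 ; 9 | 171 ; 12 | 176

For each books row a, compute MIN(pages) over rows sharing a.author_id.
Keep row a if a.pages <= that per-group MIN.
  author_id=1: MIN(pages) = 176
  author_id=2: MIN(pages) = 129
  author_id=3: MIN(pages) = 171
  author_id=4: MIN(pages) = 207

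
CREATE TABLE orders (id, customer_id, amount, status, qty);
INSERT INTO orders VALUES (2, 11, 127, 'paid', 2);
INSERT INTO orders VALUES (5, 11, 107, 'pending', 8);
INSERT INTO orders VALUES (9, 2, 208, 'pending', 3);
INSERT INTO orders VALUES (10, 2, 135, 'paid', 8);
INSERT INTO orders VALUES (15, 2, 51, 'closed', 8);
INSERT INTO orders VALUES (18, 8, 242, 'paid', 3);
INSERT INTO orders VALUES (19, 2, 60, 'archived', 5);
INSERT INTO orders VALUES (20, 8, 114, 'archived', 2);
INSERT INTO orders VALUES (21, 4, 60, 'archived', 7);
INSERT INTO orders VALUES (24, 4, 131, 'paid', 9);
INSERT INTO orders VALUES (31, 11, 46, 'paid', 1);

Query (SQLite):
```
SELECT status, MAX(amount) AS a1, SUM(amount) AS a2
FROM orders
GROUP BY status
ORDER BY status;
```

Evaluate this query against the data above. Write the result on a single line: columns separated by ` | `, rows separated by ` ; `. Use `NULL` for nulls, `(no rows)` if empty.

archived | 114 | 234 ; closed | 51 | 51 ; paid | 242 | 681 ; pending | 208 | 315

Group orders by status.
Per group compute: MAX(amount), SUM(amount).
  archived: ids {19, 20, 21} → MAX(amount)=114, SUM(amount)=234
  closed: ids {15} → MAX(amount)=51, SUM(amount)=51
  paid: ids {2, 10, 18, 24, 31} → MAX(amount)=242, SUM(amount)=681
  pending: ids {5, 9} → MAX(amount)=208, SUM(amount)=315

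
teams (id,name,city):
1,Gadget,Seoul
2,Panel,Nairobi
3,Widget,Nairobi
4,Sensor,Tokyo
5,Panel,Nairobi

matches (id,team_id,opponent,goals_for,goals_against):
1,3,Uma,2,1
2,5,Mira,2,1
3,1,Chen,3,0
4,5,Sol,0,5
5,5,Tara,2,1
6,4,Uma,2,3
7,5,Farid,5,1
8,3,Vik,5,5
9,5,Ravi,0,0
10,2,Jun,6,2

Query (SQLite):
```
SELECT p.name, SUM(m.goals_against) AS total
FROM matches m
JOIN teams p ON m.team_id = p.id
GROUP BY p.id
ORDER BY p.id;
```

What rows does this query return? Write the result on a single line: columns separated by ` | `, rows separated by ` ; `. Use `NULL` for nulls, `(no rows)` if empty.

Gadget | 0 ; Panel | 2 ; Widget | 6 ; Sensor | 3 ; Panel | 8

Join each matches row to its teams via team_id.
Group joined rows by teams.id; compute SUM(m.goals_against) per group.
  1: ids {3} → SUM(m.goals_against)=0
  2: ids {10} → SUM(m.goals_against)=2
  3: ids {1, 8} → SUM(m.goals_against)=6
  4: ids {6} → SUM(m.goals_against)=3
  5: ids {2, 4, 5, 7, 9} → SUM(m.goals_against)=8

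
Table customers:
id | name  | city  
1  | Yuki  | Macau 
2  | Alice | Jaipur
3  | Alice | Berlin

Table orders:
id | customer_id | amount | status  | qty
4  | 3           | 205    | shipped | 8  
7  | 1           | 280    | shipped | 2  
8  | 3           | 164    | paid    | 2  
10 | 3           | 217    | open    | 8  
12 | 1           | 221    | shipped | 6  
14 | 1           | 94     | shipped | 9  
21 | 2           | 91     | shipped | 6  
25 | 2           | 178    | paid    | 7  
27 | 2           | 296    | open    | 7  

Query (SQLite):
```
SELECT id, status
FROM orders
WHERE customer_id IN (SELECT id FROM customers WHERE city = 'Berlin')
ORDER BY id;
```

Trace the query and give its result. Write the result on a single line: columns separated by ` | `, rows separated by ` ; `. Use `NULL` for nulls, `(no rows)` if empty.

Inner query: customers.id where city = 'Berlin'.
Outer: keep orders rows whose customer_id is in that set.
Inner query → {3}

4 | shipped ; 8 | paid ; 10 | open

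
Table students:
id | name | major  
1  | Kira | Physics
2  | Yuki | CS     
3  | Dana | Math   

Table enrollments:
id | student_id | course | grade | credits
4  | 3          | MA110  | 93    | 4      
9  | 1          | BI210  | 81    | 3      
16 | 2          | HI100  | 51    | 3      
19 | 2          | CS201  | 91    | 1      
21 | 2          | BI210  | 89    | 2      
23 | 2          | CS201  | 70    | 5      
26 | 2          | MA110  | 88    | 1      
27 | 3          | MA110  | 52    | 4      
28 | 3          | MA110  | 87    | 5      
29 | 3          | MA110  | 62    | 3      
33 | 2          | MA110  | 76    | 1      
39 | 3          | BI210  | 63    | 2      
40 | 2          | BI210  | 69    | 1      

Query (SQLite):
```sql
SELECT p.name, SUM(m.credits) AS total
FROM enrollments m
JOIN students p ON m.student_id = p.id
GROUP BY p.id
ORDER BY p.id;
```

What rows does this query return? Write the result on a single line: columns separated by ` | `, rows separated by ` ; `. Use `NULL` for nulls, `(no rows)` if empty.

Kira | 3 ; Yuki | 14 ; Dana | 18

Join each enrollments row to its students via student_id.
Group joined rows by students.id; compute SUM(m.credits) per group.
  1: ids {9} → SUM(m.credits)=3
  2: ids {16, 19, 21, 23, 26, 33, 40} → SUM(m.credits)=14
  3: ids {4, 27, 28, 29, 39} → SUM(m.credits)=18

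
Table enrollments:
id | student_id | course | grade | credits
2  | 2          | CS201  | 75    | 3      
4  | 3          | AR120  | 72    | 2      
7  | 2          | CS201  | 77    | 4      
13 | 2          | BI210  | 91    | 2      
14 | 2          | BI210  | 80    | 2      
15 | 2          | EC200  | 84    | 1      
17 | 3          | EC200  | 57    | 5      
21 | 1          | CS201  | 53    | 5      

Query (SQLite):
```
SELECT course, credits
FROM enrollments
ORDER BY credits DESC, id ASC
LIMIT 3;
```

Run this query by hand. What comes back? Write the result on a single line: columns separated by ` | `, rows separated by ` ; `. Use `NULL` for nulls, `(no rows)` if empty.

Sort by credits desc, tiebreak id asc: (5, id=17), (5, id=21), (4, id=7), (3, id=2), (2, id=4), (2, id=13) …. Take first 3.

EC200 | 5 ; CS201 | 5 ; CS201 | 4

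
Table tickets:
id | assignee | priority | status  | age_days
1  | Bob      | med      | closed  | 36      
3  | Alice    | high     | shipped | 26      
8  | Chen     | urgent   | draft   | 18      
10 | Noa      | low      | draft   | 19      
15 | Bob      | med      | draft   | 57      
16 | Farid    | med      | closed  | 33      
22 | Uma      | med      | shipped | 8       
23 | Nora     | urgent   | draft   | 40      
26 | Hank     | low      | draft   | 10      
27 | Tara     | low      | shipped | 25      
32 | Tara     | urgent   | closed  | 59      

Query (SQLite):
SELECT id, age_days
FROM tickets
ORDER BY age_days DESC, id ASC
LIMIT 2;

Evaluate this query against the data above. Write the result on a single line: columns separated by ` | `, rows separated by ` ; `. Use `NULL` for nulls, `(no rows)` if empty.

Sort by age_days desc, tiebreak id asc: (59, id=32), (57, id=15), (40, id=23), (36, id=1), (33, id=16) …. Take first 2.

32 | 59 ; 15 | 57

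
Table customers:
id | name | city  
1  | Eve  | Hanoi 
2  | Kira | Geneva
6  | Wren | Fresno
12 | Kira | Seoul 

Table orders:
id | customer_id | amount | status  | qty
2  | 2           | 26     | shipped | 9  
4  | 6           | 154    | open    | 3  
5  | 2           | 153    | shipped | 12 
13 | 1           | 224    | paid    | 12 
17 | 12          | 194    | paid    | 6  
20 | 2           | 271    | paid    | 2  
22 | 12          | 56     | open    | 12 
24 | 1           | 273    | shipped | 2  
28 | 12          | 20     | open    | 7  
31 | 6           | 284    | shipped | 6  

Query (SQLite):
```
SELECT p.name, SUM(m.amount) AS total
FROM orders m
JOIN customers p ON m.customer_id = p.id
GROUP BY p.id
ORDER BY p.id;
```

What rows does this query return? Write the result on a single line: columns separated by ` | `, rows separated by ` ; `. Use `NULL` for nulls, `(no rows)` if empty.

Eve | 497 ; Kira | 450 ; Wren | 438 ; Kira | 270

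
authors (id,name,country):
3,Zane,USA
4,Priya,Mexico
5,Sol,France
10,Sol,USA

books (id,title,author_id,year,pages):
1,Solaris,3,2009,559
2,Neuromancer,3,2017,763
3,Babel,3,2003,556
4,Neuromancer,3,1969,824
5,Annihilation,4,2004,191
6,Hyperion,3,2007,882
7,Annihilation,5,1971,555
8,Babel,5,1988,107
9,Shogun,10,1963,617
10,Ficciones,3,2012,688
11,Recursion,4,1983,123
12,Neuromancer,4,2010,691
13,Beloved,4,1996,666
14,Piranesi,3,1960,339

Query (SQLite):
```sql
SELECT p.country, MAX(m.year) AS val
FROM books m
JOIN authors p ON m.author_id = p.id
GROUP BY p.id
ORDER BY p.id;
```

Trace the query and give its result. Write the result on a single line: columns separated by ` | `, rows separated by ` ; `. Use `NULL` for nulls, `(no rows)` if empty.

USA | 2017 ; Mexico | 2010 ; France | 1988 ; USA | 1963

Join each books row to its authors via author_id.
Group joined rows by authors.id; compute MAX(m.year) per group.
  3: ids {1, 2, 3, 4, 6, 10, 14} → MAX(m.year)=2017
  4: ids {5, 11, 12, 13} → MAX(m.year)=2010
  5: ids {7, 8} → MAX(m.year)=1988
  10: ids {9} → MAX(m.year)=1963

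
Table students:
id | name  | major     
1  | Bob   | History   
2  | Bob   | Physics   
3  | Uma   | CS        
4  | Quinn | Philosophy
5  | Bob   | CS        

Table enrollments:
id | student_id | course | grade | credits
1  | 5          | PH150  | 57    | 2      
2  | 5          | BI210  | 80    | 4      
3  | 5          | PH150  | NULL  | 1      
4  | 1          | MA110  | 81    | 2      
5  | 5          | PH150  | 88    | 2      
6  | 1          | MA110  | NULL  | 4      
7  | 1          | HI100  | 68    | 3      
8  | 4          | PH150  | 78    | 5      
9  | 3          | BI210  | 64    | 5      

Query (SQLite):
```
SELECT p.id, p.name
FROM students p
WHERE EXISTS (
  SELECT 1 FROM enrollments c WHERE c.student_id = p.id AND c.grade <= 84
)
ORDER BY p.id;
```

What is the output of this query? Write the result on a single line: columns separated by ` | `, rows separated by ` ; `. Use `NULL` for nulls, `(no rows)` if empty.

1 | Bob ; 3 | Uma ; 4 | Quinn ; 5 | Bob

For each students row, check whether any enrollments with matching student_id has grade <= 84.
Keep rows where that is true.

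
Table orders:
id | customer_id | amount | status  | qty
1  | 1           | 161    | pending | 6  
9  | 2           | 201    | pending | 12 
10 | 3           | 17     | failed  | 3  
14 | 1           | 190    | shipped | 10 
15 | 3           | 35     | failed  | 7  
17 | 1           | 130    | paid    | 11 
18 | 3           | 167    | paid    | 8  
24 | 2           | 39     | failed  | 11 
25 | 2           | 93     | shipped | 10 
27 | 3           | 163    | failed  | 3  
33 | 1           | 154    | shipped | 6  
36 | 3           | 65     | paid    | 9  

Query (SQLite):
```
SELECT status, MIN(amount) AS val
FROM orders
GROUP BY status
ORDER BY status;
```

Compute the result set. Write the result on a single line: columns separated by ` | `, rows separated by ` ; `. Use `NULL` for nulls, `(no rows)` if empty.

Partition orders by status; compute MIN(amount) within each group.
  failed: ids {10, 15, 24, 27} → MIN(amount)=17
  paid: ids {17, 18, 36} → MIN(amount)=65
  pending: ids {1, 9} → MIN(amount)=161
  shipped: ids {14, 25, 33} → MIN(amount)=93

failed | 17 ; paid | 65 ; pending | 161 ; shipped | 93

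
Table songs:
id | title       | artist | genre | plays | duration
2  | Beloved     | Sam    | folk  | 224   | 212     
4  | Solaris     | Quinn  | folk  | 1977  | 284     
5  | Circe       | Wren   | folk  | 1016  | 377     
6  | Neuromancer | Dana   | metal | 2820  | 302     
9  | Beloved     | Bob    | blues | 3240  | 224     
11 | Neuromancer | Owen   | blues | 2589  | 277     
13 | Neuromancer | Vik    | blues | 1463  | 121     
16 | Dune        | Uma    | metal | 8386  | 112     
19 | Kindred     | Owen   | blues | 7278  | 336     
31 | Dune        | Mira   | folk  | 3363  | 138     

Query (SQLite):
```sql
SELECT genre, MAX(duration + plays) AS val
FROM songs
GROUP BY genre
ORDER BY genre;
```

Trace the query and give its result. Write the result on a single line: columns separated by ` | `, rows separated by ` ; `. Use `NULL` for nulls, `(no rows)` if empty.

For each row compute duration + plays.
Group by genre; take MAX of the expression per group.
  blues: ids {9, 11, 13, 19} → MAX(duration + plays)=7614
  folk: ids {2, 4, 5, 31} → MAX(duration + plays)=3501
  metal: ids {6, 16} → MAX(duration + plays)=8498

blues | 7614 ; folk | 3501 ; metal | 8498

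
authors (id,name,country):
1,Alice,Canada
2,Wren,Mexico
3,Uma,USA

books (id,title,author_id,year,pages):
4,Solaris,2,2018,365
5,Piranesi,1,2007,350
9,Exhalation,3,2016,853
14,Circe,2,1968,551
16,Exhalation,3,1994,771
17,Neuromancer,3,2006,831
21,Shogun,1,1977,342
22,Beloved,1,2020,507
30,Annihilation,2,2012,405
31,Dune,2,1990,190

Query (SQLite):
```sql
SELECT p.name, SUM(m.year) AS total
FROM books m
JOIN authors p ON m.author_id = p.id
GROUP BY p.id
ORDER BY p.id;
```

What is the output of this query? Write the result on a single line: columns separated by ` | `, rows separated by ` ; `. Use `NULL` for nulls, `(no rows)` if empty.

Alice | 6004 ; Wren | 7988 ; Uma | 6016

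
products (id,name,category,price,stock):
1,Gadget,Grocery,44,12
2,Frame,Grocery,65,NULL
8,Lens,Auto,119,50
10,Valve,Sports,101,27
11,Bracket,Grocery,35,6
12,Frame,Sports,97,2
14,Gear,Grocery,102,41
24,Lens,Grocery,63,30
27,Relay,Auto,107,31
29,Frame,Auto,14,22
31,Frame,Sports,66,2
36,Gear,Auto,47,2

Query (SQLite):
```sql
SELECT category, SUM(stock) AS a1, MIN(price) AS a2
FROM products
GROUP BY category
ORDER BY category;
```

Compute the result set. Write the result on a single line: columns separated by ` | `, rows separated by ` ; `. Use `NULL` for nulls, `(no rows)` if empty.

Group products by category.
Per group compute: SUM(stock), MIN(price).
  Auto: ids {8, 27, 29, 36} → SUM(stock)=105, MIN(price)=14
  Grocery: ids {1, 2, 11, 14, 24} → SUM(stock)=89, MIN(price)=35
  Sports: ids {10, 12, 31} → SUM(stock)=31, MIN(price)=66

Auto | 105 | 14 ; Grocery | 89 | 35 ; Sports | 31 | 66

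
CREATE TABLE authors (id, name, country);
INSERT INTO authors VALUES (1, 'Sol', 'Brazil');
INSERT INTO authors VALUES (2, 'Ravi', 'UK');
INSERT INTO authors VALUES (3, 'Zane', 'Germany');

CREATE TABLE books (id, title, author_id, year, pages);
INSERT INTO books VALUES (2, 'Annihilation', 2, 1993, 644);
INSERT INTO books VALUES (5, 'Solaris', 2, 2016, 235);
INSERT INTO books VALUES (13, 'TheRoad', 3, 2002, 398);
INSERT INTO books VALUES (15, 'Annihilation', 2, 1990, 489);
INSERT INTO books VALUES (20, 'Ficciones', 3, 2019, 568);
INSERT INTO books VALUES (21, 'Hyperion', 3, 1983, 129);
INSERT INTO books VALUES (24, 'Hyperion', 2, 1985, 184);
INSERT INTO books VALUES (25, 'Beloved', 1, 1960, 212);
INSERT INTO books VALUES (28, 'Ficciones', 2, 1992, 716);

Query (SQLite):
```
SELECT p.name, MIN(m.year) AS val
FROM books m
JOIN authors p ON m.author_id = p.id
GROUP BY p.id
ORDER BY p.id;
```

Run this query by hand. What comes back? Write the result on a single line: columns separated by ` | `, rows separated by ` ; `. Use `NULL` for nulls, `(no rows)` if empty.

Sol | 1960 ; Ravi | 1985 ; Zane | 1983

Join each books row to its authors via author_id.
Group joined rows by authors.id; compute MIN(m.year) per group.
  1: ids {25} → MIN(m.year)=1960
  2: ids {2, 5, 15, 24, 28} → MIN(m.year)=1985
  3: ids {13, 20, 21} → MIN(m.year)=1983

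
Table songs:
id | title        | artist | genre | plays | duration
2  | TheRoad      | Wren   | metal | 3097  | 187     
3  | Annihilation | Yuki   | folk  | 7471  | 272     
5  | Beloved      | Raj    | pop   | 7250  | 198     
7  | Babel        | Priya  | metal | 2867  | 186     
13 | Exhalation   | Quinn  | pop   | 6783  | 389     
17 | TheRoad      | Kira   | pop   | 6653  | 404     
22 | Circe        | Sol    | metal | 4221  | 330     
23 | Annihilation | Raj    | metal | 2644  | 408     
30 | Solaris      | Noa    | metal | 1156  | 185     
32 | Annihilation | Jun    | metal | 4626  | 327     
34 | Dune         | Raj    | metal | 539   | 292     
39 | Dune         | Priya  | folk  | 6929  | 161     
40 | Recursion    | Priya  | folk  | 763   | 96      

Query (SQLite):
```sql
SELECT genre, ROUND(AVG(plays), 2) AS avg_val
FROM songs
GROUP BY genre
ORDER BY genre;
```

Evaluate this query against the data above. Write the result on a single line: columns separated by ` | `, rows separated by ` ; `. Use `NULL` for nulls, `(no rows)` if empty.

folk | 5054.33 ; metal | 2735.71 ; pop | 6895.33

Partition songs by genre; compute ROUND(AVG(plays), 2) within each group.
  folk: ids {3, 39, 40} → ROUND(AVG(plays), 2)=5054.33
  metal: ids {2, 7, 22, 23, 30, 32, 34} → ROUND(AVG(plays), 2)=2735.71
  pop: ids {5, 13, 17} → ROUND(AVG(plays), 2)=6895.33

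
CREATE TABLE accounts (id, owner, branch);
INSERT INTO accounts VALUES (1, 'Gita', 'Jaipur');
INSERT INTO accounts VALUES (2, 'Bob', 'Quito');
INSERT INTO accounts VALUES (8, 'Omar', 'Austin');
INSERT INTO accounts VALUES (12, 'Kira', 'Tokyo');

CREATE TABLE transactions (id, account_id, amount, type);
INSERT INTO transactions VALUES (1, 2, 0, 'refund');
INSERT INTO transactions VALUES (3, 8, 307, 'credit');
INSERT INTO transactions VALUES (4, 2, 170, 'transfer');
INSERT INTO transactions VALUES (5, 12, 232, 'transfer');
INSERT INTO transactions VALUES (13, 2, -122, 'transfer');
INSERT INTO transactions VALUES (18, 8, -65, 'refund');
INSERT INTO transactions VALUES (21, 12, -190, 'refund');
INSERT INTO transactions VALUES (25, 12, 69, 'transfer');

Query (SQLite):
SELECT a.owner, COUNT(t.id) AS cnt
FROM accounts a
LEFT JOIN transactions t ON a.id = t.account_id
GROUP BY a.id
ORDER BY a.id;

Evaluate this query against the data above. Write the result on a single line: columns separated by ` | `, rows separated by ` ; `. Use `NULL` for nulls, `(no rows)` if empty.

LEFT JOIN keeps every accounts row; unmatched ones get NULL for transactions columns.
Group by accounts.id and compute COUNT(t.id). COUNT(col) of an all-NULL group is 0.
  1: ids {—} → COUNT(t.id)=0
  2: ids {1, 4, 13} → COUNT(t.id)=3
  8: ids {3, 18} → COUNT(t.id)=2
  12: ids {5, 21, 25} → COUNT(t.id)=3

Gita | 0 ; Bob | 3 ; Omar | 2 ; Kira | 3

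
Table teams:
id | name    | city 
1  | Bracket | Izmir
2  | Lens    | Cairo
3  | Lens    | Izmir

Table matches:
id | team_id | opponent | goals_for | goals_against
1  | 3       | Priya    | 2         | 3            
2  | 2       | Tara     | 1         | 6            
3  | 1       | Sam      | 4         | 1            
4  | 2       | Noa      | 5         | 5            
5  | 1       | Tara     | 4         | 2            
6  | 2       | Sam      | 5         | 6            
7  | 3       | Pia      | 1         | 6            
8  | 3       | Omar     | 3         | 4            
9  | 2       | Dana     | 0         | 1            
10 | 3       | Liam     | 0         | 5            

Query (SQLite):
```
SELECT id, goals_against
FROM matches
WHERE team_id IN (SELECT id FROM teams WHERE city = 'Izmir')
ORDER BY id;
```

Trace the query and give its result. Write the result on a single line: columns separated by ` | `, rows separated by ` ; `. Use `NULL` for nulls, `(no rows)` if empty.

Inner query: teams.id where city = 'Izmir'.
Outer: keep matches rows whose team_id is in that set.
Inner query → {1, 3}

1 | 3 ; 3 | 1 ; 5 | 2 ; 7 | 6 ; 8 | 4 ; 10 | 5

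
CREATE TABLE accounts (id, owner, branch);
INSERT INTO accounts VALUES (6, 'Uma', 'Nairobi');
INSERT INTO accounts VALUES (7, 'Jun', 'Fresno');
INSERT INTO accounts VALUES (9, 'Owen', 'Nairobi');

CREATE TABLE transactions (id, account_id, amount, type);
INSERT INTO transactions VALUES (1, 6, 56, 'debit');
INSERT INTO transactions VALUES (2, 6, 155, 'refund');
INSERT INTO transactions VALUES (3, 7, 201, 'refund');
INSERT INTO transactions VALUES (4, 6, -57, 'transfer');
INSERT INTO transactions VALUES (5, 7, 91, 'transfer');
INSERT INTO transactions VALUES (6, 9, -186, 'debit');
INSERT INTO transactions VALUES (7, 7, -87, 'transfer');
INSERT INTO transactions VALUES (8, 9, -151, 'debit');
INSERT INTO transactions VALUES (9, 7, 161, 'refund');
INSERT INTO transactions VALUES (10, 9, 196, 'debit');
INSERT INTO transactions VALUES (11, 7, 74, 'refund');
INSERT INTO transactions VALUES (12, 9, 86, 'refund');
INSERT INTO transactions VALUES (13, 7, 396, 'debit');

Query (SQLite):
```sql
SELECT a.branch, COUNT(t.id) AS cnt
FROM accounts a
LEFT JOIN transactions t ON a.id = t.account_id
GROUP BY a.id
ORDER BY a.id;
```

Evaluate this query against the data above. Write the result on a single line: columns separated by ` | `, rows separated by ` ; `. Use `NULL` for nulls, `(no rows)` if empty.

Nairobi | 3 ; Fresno | 6 ; Nairobi | 4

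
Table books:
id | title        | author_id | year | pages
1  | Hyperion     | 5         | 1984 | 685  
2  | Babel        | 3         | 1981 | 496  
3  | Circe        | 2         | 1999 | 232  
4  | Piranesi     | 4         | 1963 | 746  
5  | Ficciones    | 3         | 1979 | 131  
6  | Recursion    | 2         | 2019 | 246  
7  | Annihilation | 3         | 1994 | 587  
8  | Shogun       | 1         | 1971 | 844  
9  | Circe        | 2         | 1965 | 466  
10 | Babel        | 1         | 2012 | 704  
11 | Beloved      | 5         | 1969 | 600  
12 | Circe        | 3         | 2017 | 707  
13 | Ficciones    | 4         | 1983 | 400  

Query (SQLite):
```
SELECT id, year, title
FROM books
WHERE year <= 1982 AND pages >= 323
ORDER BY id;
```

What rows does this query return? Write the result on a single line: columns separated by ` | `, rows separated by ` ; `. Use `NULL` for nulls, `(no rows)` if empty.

2 | 1981 | Babel ; 4 | 1963 | Piranesi ; 8 | 1971 | Shogun ; 9 | 1965 | Circe ; 11 | 1969 | Beloved

year <= 1982: ids {2, 4, 5, 8, 9, 11}
pages >= 323: ids {1, 2, 4, 7, 8, 9, 10, 11, 12, 13}
Combine with AND.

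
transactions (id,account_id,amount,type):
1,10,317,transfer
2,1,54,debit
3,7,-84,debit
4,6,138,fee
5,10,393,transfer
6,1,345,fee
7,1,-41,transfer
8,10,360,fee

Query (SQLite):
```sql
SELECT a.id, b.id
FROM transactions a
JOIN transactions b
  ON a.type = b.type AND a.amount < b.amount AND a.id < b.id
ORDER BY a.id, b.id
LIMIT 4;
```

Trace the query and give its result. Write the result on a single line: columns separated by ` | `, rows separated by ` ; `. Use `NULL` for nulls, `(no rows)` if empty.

1 | 5 ; 4 | 6 ; 4 | 8 ; 6 | 8

Pairs (a,b) with same type, a.amount < b.amount, a.id < b.id.
type groups: debit:{2,3} fee:{4,6,8} transfer:{1,5,7}
Ordered by (a.id, b.id); first 4.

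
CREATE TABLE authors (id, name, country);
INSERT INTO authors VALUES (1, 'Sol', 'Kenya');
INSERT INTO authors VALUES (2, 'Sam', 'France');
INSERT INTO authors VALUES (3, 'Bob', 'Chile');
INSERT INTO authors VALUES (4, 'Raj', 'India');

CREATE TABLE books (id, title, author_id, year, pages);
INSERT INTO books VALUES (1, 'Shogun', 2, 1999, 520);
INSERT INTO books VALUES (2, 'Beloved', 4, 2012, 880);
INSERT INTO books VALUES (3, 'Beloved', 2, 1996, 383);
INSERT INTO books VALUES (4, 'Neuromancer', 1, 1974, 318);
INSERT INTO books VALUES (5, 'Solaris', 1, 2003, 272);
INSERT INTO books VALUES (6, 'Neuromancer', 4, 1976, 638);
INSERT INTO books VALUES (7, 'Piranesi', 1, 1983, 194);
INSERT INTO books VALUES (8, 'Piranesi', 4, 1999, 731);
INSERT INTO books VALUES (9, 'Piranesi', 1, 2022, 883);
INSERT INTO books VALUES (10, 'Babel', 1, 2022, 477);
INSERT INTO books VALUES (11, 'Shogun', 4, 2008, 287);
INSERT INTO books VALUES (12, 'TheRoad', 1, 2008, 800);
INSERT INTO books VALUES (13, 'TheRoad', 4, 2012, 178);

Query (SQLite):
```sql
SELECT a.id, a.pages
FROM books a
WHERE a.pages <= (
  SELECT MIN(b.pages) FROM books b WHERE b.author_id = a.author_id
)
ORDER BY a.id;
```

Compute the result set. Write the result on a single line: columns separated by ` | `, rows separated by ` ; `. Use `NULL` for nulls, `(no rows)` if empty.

3 | 383 ; 7 | 194 ; 13 | 178

For each books row a, compute MIN(pages) over rows sharing a.author_id.
Keep row a if a.pages <= that per-group MIN.
  author_id=1: MIN(pages) = 194
  author_id=2: MIN(pages) = 383
  author_id=4: MIN(pages) = 178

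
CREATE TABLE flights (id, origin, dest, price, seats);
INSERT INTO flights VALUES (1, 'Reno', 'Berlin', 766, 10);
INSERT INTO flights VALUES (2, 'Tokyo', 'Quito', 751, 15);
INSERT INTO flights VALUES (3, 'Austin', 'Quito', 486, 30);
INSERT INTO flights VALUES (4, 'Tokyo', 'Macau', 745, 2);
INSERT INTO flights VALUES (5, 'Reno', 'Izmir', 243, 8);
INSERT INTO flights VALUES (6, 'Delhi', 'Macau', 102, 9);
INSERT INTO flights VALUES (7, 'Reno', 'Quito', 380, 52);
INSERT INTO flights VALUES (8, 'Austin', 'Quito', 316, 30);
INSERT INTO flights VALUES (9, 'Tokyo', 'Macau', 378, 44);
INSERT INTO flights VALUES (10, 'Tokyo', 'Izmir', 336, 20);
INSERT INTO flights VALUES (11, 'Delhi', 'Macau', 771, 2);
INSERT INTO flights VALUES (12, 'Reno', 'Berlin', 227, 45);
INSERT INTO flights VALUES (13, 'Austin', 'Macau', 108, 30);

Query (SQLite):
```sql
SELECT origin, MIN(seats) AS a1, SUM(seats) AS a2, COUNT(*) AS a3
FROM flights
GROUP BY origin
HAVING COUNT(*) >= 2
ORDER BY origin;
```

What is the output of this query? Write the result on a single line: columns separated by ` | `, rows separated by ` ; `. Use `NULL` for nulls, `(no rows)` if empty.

Austin | 30 | 90 | 3 ; Delhi | 2 | 11 | 2 ; Reno | 8 | 115 | 4 ; Tokyo | 2 | 81 | 4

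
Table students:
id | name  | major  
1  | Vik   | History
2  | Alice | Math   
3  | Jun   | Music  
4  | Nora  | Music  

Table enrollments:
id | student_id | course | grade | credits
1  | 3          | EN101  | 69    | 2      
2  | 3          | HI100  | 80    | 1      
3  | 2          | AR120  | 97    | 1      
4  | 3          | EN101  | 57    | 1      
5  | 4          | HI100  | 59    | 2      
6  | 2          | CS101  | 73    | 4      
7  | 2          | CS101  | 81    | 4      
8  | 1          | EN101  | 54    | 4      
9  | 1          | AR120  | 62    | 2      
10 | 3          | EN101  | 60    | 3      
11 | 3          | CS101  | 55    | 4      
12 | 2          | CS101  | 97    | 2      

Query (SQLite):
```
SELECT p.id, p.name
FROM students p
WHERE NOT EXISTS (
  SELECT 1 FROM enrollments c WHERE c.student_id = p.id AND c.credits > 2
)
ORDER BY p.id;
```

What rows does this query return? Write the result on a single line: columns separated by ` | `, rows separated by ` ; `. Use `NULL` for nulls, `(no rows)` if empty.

For each students row, check whether any enrollments with matching student_id has credits > 2.
Keep rows where that is false.

4 | Nora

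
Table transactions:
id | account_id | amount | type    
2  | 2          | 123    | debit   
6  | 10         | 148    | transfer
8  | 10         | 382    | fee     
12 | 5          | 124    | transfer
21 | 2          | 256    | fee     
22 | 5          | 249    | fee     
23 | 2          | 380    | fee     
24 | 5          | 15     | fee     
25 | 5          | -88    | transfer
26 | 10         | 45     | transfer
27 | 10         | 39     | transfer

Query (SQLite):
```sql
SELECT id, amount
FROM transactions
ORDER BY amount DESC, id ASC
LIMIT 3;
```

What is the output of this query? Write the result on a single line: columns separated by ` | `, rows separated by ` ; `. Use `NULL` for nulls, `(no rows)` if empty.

8 | 382 ; 23 | 380 ; 21 | 256

Sort by amount desc, tiebreak id asc: (382, id=8), (380, id=23), (256, id=21), (249, id=22), (148, id=6), (124, id=12) …. Take first 3.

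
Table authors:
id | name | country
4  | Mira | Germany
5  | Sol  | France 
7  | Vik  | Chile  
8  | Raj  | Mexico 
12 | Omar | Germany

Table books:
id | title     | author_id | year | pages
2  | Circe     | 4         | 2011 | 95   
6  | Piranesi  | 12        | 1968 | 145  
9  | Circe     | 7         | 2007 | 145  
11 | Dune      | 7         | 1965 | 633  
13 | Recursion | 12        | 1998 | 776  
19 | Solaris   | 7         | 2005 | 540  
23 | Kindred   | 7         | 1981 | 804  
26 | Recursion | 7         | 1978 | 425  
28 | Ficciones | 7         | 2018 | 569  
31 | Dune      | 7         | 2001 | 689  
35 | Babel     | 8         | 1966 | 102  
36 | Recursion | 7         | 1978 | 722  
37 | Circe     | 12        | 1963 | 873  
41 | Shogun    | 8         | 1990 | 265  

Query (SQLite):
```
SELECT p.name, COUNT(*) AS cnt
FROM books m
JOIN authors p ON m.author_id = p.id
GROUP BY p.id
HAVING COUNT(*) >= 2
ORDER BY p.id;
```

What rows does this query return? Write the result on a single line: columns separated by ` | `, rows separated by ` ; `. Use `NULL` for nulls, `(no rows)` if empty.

Join each books row to its authors via author_id.
Group joined rows by authors.id; compute COUNT(*) per group.
HAVING: keep groups with count ≥ 2.
  4: ids {2} → COUNT(*)=1
  7: ids {9, 11, 19, 23, 26, 28, 31, 36} → COUNT(*)=8
  8: ids {35, 41} → COUNT(*)=2
  12: ids {6, 13, 37} → COUNT(*)=3

Vik | 8 ; Raj | 2 ; Omar | 3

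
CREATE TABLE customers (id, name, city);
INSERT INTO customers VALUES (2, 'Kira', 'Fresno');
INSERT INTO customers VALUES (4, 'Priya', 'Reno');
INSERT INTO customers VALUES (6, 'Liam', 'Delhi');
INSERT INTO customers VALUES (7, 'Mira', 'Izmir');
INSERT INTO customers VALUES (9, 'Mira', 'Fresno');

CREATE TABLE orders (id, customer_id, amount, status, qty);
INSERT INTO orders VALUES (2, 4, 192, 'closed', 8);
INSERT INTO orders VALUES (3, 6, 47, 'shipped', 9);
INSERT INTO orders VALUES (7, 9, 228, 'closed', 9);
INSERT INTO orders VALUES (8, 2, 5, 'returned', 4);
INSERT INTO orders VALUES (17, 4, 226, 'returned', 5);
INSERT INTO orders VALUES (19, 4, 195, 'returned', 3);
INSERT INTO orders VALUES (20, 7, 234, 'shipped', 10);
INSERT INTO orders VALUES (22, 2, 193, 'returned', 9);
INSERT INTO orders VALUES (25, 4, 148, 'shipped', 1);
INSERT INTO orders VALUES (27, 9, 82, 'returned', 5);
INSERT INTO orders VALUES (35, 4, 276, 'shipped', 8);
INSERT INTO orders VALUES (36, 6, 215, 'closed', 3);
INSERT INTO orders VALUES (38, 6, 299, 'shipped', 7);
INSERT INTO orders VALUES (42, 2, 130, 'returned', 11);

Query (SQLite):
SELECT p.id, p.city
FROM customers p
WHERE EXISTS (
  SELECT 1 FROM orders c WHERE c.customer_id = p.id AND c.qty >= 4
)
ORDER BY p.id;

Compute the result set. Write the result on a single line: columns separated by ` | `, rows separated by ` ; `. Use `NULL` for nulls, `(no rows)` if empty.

2 | Fresno ; 4 | Reno ; 6 | Delhi ; 7 | Izmir ; 9 | Fresno

For each customers row, check whether any orders with matching customer_id has qty >= 4.
Keep rows where that is true.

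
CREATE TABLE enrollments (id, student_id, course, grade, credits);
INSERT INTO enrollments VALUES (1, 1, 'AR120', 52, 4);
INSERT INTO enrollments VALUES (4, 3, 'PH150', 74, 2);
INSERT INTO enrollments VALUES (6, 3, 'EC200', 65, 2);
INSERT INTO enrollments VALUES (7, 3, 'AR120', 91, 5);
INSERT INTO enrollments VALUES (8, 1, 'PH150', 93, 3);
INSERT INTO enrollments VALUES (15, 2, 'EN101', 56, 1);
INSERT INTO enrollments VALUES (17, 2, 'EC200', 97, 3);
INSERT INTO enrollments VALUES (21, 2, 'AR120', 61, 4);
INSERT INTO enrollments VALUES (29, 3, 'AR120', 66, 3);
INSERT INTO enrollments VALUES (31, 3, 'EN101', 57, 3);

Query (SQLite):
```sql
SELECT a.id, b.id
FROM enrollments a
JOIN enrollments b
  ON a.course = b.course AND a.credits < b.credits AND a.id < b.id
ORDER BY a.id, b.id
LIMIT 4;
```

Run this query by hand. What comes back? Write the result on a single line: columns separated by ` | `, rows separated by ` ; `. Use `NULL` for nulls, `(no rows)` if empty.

1 | 7 ; 4 | 8 ; 6 | 17 ; 15 | 31

Pairs (a,b) with same course, a.credits < b.credits, a.id < b.id.
course groups: AR120:{1,7,21,29} EC200:{6,17} EN101:{15,31} PH150:{4,8}
Ordered by (a.id, b.id); first 4.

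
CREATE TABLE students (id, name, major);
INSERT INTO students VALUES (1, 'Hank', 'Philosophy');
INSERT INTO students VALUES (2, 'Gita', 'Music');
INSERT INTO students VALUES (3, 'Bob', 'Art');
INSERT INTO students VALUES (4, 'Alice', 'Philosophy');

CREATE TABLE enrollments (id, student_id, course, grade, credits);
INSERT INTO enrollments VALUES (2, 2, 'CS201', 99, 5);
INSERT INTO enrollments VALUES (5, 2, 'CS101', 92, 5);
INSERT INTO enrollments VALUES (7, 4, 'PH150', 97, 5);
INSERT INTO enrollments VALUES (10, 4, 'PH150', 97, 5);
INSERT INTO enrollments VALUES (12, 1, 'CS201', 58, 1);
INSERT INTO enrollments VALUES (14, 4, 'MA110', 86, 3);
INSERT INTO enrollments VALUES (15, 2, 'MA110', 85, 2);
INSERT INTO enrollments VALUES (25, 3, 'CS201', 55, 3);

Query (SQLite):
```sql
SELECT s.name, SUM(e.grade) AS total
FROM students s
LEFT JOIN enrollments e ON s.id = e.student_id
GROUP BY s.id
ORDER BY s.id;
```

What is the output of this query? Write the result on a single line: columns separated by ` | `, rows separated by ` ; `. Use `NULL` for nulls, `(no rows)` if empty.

Hank | 58 ; Gita | 276 ; Bob | 55 ; Alice | 280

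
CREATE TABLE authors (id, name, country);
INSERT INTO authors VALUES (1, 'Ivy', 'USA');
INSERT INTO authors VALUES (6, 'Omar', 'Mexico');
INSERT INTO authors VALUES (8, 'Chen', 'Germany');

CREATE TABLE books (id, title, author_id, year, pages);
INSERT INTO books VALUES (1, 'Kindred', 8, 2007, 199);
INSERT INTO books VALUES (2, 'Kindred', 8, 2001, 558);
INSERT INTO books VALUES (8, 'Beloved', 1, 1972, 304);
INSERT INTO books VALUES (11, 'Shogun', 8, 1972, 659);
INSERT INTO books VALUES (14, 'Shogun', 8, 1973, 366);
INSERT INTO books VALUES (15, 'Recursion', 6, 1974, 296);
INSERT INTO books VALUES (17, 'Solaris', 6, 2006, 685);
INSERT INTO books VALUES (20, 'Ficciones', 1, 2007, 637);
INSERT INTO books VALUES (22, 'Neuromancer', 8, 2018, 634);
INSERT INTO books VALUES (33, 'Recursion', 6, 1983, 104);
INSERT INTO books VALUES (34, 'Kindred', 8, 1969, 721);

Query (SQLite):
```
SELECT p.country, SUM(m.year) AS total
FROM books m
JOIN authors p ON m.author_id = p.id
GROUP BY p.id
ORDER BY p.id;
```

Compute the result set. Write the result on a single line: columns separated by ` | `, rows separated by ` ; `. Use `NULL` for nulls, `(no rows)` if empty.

Join each books row to its authors via author_id.
Group joined rows by authors.id; compute SUM(m.year) per group.
  1: ids {8, 20} → SUM(m.year)=3979
  6: ids {15, 17, 33} → SUM(m.year)=5963
  8: ids {1, 2, 11, 14, 22, 34} → SUM(m.year)=11940

USA | 3979 ; Mexico | 5963 ; Germany | 11940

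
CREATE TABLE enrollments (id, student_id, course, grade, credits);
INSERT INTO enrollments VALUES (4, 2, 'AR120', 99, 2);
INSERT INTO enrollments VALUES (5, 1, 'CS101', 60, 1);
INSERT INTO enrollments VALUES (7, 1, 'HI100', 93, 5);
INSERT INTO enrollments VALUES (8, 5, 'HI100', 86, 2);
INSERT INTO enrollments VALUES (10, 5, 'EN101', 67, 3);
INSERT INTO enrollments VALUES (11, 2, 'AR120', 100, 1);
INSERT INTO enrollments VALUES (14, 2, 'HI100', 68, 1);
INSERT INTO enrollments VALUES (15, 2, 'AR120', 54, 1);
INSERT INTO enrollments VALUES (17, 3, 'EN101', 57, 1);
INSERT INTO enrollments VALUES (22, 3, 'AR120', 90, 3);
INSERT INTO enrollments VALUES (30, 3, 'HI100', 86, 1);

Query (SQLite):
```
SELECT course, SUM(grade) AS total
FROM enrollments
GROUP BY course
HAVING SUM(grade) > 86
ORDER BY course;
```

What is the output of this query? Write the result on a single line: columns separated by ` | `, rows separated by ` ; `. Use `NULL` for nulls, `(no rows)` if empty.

AR120 | 343 ; EN101 | 124 ; HI100 | 333

Partition enrollments by course; compute SUM(grade) within each group.
HAVING: keep groups where SUM(grade) > 86.
  AR120: ids {4, 11, 15, 22} → SUM(grade)=343
  CS101: ids {5} → SUM(grade)=60
  EN101: ids {10, 17} → SUM(grade)=124
  HI100: ids {7, 8, 14, 30} → SUM(grade)=333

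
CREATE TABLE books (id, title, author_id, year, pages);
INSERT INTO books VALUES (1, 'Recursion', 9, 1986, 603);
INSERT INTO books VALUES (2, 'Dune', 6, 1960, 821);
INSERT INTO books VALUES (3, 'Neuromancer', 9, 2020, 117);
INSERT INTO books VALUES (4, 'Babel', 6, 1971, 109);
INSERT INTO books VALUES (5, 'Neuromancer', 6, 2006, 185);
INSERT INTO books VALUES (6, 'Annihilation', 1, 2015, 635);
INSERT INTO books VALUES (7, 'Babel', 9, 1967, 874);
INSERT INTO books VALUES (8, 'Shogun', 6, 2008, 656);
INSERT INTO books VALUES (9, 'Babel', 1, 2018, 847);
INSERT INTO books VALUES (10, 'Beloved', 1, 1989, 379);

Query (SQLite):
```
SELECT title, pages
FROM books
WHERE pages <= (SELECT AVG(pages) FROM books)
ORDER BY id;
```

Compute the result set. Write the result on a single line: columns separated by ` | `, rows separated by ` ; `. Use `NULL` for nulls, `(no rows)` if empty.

Neuromancer | 117 ; Babel | 109 ; Neuromancer | 185 ; Beloved | 379

Scalar subquery: AVG(pages) over all books rows = 522.6.
Keep rows where pages <= that value.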